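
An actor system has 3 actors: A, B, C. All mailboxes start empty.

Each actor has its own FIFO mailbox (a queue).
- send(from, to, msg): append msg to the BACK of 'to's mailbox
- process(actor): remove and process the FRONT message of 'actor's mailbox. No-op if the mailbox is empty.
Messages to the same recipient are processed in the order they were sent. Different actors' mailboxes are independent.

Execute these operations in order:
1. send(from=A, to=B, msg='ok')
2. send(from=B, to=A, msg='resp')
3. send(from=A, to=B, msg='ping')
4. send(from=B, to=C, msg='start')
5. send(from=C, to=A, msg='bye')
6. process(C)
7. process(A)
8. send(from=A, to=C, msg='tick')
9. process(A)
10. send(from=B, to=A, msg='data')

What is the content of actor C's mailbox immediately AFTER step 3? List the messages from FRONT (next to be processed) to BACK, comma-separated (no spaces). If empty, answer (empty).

After 1 (send(from=A, to=B, msg='ok')): A:[] B:[ok] C:[]
After 2 (send(from=B, to=A, msg='resp')): A:[resp] B:[ok] C:[]
After 3 (send(from=A, to=B, msg='ping')): A:[resp] B:[ok,ping] C:[]

(empty)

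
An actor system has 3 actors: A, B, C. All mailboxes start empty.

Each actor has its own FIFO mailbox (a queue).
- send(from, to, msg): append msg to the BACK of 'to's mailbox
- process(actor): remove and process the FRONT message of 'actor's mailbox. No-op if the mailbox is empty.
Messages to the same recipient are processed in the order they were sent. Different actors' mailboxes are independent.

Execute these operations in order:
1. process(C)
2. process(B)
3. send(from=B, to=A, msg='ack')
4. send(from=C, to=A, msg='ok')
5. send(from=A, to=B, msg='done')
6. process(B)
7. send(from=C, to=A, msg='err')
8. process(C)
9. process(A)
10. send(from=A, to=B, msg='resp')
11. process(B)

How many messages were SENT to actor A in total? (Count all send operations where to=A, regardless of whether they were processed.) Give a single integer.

After 1 (process(C)): A:[] B:[] C:[]
After 2 (process(B)): A:[] B:[] C:[]
After 3 (send(from=B, to=A, msg='ack')): A:[ack] B:[] C:[]
After 4 (send(from=C, to=A, msg='ok')): A:[ack,ok] B:[] C:[]
After 5 (send(from=A, to=B, msg='done')): A:[ack,ok] B:[done] C:[]
After 6 (process(B)): A:[ack,ok] B:[] C:[]
After 7 (send(from=C, to=A, msg='err')): A:[ack,ok,err] B:[] C:[]
After 8 (process(C)): A:[ack,ok,err] B:[] C:[]
After 9 (process(A)): A:[ok,err] B:[] C:[]
After 10 (send(from=A, to=B, msg='resp')): A:[ok,err] B:[resp] C:[]
After 11 (process(B)): A:[ok,err] B:[] C:[]

Answer: 3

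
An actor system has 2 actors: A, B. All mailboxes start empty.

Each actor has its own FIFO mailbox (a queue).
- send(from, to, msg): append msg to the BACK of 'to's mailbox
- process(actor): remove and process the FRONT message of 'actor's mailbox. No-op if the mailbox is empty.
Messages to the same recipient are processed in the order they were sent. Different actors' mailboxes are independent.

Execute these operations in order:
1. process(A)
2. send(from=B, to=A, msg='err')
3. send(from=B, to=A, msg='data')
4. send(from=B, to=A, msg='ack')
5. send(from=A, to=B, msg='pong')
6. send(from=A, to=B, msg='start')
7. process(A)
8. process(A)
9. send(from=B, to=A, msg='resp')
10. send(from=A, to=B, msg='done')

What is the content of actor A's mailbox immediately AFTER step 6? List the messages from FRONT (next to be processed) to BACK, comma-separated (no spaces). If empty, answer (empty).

After 1 (process(A)): A:[] B:[]
After 2 (send(from=B, to=A, msg='err')): A:[err] B:[]
After 3 (send(from=B, to=A, msg='data')): A:[err,data] B:[]
After 4 (send(from=B, to=A, msg='ack')): A:[err,data,ack] B:[]
After 5 (send(from=A, to=B, msg='pong')): A:[err,data,ack] B:[pong]
After 6 (send(from=A, to=B, msg='start')): A:[err,data,ack] B:[pong,start]

err,data,ack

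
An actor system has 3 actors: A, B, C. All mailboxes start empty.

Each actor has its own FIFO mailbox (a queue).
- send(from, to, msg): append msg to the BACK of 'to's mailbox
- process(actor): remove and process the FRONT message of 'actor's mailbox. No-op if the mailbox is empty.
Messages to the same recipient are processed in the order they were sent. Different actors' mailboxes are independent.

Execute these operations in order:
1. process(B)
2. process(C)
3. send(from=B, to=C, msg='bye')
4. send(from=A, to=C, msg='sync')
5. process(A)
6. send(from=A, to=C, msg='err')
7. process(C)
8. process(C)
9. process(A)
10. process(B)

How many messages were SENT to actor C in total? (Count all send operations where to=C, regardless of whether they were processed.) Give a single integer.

After 1 (process(B)): A:[] B:[] C:[]
After 2 (process(C)): A:[] B:[] C:[]
After 3 (send(from=B, to=C, msg='bye')): A:[] B:[] C:[bye]
After 4 (send(from=A, to=C, msg='sync')): A:[] B:[] C:[bye,sync]
After 5 (process(A)): A:[] B:[] C:[bye,sync]
After 6 (send(from=A, to=C, msg='err')): A:[] B:[] C:[bye,sync,err]
After 7 (process(C)): A:[] B:[] C:[sync,err]
After 8 (process(C)): A:[] B:[] C:[err]
After 9 (process(A)): A:[] B:[] C:[err]
After 10 (process(B)): A:[] B:[] C:[err]

Answer: 3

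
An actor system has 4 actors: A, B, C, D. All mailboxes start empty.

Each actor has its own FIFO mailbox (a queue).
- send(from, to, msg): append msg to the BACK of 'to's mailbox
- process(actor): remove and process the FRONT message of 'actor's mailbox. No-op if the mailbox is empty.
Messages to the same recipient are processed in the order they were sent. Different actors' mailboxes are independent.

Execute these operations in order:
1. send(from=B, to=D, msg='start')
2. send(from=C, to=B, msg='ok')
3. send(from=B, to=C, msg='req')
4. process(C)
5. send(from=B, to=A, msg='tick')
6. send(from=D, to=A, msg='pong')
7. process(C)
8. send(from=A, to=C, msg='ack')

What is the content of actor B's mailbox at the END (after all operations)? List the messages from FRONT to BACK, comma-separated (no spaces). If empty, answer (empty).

After 1 (send(from=B, to=D, msg='start')): A:[] B:[] C:[] D:[start]
After 2 (send(from=C, to=B, msg='ok')): A:[] B:[ok] C:[] D:[start]
After 3 (send(from=B, to=C, msg='req')): A:[] B:[ok] C:[req] D:[start]
After 4 (process(C)): A:[] B:[ok] C:[] D:[start]
After 5 (send(from=B, to=A, msg='tick')): A:[tick] B:[ok] C:[] D:[start]
After 6 (send(from=D, to=A, msg='pong')): A:[tick,pong] B:[ok] C:[] D:[start]
After 7 (process(C)): A:[tick,pong] B:[ok] C:[] D:[start]
After 8 (send(from=A, to=C, msg='ack')): A:[tick,pong] B:[ok] C:[ack] D:[start]

Answer: ok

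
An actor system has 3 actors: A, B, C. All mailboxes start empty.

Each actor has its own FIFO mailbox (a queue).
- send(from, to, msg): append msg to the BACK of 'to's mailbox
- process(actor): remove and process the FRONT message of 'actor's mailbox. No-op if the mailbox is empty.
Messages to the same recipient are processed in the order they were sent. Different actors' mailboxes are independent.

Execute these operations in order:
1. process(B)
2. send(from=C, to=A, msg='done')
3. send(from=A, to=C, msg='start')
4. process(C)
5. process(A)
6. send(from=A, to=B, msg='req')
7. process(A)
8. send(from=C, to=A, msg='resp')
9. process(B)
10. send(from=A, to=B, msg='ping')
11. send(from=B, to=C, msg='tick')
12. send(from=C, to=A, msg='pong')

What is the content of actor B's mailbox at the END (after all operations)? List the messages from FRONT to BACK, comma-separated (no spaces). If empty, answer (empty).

After 1 (process(B)): A:[] B:[] C:[]
After 2 (send(from=C, to=A, msg='done')): A:[done] B:[] C:[]
After 3 (send(from=A, to=C, msg='start')): A:[done] B:[] C:[start]
After 4 (process(C)): A:[done] B:[] C:[]
After 5 (process(A)): A:[] B:[] C:[]
After 6 (send(from=A, to=B, msg='req')): A:[] B:[req] C:[]
After 7 (process(A)): A:[] B:[req] C:[]
After 8 (send(from=C, to=A, msg='resp')): A:[resp] B:[req] C:[]
After 9 (process(B)): A:[resp] B:[] C:[]
After 10 (send(from=A, to=B, msg='ping')): A:[resp] B:[ping] C:[]
After 11 (send(from=B, to=C, msg='tick')): A:[resp] B:[ping] C:[tick]
After 12 (send(from=C, to=A, msg='pong')): A:[resp,pong] B:[ping] C:[tick]

Answer: ping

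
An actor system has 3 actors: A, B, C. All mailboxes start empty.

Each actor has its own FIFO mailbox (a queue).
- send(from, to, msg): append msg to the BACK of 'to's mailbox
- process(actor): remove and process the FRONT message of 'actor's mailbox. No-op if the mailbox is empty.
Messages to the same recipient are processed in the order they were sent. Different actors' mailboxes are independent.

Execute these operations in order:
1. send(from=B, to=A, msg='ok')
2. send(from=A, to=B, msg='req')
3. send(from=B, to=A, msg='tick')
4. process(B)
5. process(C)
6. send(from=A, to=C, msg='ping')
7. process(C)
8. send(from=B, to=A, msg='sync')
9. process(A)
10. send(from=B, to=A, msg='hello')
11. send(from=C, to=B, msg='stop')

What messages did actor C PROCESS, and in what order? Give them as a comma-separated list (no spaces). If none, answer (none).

Answer: ping

Derivation:
After 1 (send(from=B, to=A, msg='ok')): A:[ok] B:[] C:[]
After 2 (send(from=A, to=B, msg='req')): A:[ok] B:[req] C:[]
After 3 (send(from=B, to=A, msg='tick')): A:[ok,tick] B:[req] C:[]
After 4 (process(B)): A:[ok,tick] B:[] C:[]
After 5 (process(C)): A:[ok,tick] B:[] C:[]
After 6 (send(from=A, to=C, msg='ping')): A:[ok,tick] B:[] C:[ping]
After 7 (process(C)): A:[ok,tick] B:[] C:[]
After 8 (send(from=B, to=A, msg='sync')): A:[ok,tick,sync] B:[] C:[]
After 9 (process(A)): A:[tick,sync] B:[] C:[]
After 10 (send(from=B, to=A, msg='hello')): A:[tick,sync,hello] B:[] C:[]
After 11 (send(from=C, to=B, msg='stop')): A:[tick,sync,hello] B:[stop] C:[]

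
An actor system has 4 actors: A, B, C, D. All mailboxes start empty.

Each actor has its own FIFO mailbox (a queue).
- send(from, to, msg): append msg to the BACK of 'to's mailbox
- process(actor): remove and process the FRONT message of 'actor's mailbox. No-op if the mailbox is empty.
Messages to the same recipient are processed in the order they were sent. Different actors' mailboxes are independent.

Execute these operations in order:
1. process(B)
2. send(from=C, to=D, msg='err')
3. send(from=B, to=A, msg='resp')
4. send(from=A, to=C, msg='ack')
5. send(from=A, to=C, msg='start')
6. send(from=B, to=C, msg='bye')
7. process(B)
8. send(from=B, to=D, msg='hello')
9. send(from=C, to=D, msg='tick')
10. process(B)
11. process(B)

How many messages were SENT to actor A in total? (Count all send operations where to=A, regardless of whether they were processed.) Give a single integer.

After 1 (process(B)): A:[] B:[] C:[] D:[]
After 2 (send(from=C, to=D, msg='err')): A:[] B:[] C:[] D:[err]
After 3 (send(from=B, to=A, msg='resp')): A:[resp] B:[] C:[] D:[err]
After 4 (send(from=A, to=C, msg='ack')): A:[resp] B:[] C:[ack] D:[err]
After 5 (send(from=A, to=C, msg='start')): A:[resp] B:[] C:[ack,start] D:[err]
After 6 (send(from=B, to=C, msg='bye')): A:[resp] B:[] C:[ack,start,bye] D:[err]
After 7 (process(B)): A:[resp] B:[] C:[ack,start,bye] D:[err]
After 8 (send(from=B, to=D, msg='hello')): A:[resp] B:[] C:[ack,start,bye] D:[err,hello]
After 9 (send(from=C, to=D, msg='tick')): A:[resp] B:[] C:[ack,start,bye] D:[err,hello,tick]
After 10 (process(B)): A:[resp] B:[] C:[ack,start,bye] D:[err,hello,tick]
After 11 (process(B)): A:[resp] B:[] C:[ack,start,bye] D:[err,hello,tick]

Answer: 1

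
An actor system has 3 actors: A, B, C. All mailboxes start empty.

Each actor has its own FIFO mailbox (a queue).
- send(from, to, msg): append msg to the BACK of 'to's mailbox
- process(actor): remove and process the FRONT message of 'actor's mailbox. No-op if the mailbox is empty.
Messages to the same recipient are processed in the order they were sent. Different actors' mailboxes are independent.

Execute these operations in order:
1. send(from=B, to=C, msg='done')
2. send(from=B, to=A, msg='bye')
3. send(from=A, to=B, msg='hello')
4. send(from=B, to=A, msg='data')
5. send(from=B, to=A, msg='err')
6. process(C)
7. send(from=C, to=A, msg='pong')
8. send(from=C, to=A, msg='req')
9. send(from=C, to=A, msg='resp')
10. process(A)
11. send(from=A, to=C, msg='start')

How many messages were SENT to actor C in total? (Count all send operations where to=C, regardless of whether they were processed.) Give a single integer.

After 1 (send(from=B, to=C, msg='done')): A:[] B:[] C:[done]
After 2 (send(from=B, to=A, msg='bye')): A:[bye] B:[] C:[done]
After 3 (send(from=A, to=B, msg='hello')): A:[bye] B:[hello] C:[done]
After 4 (send(from=B, to=A, msg='data')): A:[bye,data] B:[hello] C:[done]
After 5 (send(from=B, to=A, msg='err')): A:[bye,data,err] B:[hello] C:[done]
After 6 (process(C)): A:[bye,data,err] B:[hello] C:[]
After 7 (send(from=C, to=A, msg='pong')): A:[bye,data,err,pong] B:[hello] C:[]
After 8 (send(from=C, to=A, msg='req')): A:[bye,data,err,pong,req] B:[hello] C:[]
After 9 (send(from=C, to=A, msg='resp')): A:[bye,data,err,pong,req,resp] B:[hello] C:[]
After 10 (process(A)): A:[data,err,pong,req,resp] B:[hello] C:[]
After 11 (send(from=A, to=C, msg='start')): A:[data,err,pong,req,resp] B:[hello] C:[start]

Answer: 2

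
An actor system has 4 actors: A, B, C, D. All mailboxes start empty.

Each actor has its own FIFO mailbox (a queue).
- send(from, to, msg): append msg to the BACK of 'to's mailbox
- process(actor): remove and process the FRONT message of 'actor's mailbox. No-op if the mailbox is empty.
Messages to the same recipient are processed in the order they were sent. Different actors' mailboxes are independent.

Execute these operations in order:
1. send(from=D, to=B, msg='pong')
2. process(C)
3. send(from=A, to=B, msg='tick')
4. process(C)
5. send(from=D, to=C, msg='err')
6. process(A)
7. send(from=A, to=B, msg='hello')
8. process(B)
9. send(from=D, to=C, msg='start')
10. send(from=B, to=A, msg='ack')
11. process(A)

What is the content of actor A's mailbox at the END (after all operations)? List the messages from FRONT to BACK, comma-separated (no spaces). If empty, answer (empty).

Answer: (empty)

Derivation:
After 1 (send(from=D, to=B, msg='pong')): A:[] B:[pong] C:[] D:[]
After 2 (process(C)): A:[] B:[pong] C:[] D:[]
After 3 (send(from=A, to=B, msg='tick')): A:[] B:[pong,tick] C:[] D:[]
After 4 (process(C)): A:[] B:[pong,tick] C:[] D:[]
After 5 (send(from=D, to=C, msg='err')): A:[] B:[pong,tick] C:[err] D:[]
After 6 (process(A)): A:[] B:[pong,tick] C:[err] D:[]
After 7 (send(from=A, to=B, msg='hello')): A:[] B:[pong,tick,hello] C:[err] D:[]
After 8 (process(B)): A:[] B:[tick,hello] C:[err] D:[]
After 9 (send(from=D, to=C, msg='start')): A:[] B:[tick,hello] C:[err,start] D:[]
After 10 (send(from=B, to=A, msg='ack')): A:[ack] B:[tick,hello] C:[err,start] D:[]
After 11 (process(A)): A:[] B:[tick,hello] C:[err,start] D:[]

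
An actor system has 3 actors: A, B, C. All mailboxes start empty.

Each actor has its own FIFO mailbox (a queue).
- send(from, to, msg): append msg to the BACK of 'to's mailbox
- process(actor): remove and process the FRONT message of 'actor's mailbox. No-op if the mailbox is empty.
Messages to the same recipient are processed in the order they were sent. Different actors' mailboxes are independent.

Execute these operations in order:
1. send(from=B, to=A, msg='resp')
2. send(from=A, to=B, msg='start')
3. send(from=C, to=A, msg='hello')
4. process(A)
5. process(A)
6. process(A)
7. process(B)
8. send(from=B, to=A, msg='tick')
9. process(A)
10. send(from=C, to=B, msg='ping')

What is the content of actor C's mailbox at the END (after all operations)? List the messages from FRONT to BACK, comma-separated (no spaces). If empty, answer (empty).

After 1 (send(from=B, to=A, msg='resp')): A:[resp] B:[] C:[]
After 2 (send(from=A, to=B, msg='start')): A:[resp] B:[start] C:[]
After 3 (send(from=C, to=A, msg='hello')): A:[resp,hello] B:[start] C:[]
After 4 (process(A)): A:[hello] B:[start] C:[]
After 5 (process(A)): A:[] B:[start] C:[]
After 6 (process(A)): A:[] B:[start] C:[]
After 7 (process(B)): A:[] B:[] C:[]
After 8 (send(from=B, to=A, msg='tick')): A:[tick] B:[] C:[]
After 9 (process(A)): A:[] B:[] C:[]
After 10 (send(from=C, to=B, msg='ping')): A:[] B:[ping] C:[]

Answer: (empty)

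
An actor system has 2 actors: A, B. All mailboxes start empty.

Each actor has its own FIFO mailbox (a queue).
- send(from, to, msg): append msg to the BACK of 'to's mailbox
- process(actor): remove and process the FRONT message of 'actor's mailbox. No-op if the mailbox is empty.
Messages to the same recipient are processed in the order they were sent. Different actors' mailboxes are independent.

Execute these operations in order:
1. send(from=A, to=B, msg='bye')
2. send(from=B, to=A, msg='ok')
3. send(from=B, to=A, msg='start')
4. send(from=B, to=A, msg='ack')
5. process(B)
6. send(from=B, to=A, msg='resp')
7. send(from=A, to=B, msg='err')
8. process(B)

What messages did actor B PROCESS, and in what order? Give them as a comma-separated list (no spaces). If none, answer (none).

After 1 (send(from=A, to=B, msg='bye')): A:[] B:[bye]
After 2 (send(from=B, to=A, msg='ok')): A:[ok] B:[bye]
After 3 (send(from=B, to=A, msg='start')): A:[ok,start] B:[bye]
After 4 (send(from=B, to=A, msg='ack')): A:[ok,start,ack] B:[bye]
After 5 (process(B)): A:[ok,start,ack] B:[]
After 6 (send(from=B, to=A, msg='resp')): A:[ok,start,ack,resp] B:[]
After 7 (send(from=A, to=B, msg='err')): A:[ok,start,ack,resp] B:[err]
After 8 (process(B)): A:[ok,start,ack,resp] B:[]

Answer: bye,err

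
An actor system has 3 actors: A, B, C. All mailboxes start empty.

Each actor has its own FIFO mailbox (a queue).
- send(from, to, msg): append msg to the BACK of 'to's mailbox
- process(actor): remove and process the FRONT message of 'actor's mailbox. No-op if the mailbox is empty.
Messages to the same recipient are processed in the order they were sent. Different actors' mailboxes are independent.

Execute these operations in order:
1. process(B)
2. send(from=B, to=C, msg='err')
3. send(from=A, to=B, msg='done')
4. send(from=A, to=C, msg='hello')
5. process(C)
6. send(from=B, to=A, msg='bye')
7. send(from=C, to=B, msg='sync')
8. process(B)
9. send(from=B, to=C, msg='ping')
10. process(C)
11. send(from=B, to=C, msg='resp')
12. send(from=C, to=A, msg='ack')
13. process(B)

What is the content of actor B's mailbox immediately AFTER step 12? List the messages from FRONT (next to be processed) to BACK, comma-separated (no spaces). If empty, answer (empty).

After 1 (process(B)): A:[] B:[] C:[]
After 2 (send(from=B, to=C, msg='err')): A:[] B:[] C:[err]
After 3 (send(from=A, to=B, msg='done')): A:[] B:[done] C:[err]
After 4 (send(from=A, to=C, msg='hello')): A:[] B:[done] C:[err,hello]
After 5 (process(C)): A:[] B:[done] C:[hello]
After 6 (send(from=B, to=A, msg='bye')): A:[bye] B:[done] C:[hello]
After 7 (send(from=C, to=B, msg='sync')): A:[bye] B:[done,sync] C:[hello]
After 8 (process(B)): A:[bye] B:[sync] C:[hello]
After 9 (send(from=B, to=C, msg='ping')): A:[bye] B:[sync] C:[hello,ping]
After 10 (process(C)): A:[bye] B:[sync] C:[ping]
After 11 (send(from=B, to=C, msg='resp')): A:[bye] B:[sync] C:[ping,resp]
After 12 (send(from=C, to=A, msg='ack')): A:[bye,ack] B:[sync] C:[ping,resp]

sync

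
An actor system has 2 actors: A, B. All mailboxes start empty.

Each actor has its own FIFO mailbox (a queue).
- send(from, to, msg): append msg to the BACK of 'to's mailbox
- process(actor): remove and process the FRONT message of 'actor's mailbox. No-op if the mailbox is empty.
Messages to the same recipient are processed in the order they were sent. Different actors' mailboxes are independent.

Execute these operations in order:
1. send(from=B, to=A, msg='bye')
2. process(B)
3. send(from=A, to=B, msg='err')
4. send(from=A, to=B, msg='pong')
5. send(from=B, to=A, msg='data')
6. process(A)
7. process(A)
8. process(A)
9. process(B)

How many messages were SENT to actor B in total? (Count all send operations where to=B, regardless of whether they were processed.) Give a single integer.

After 1 (send(from=B, to=A, msg='bye')): A:[bye] B:[]
After 2 (process(B)): A:[bye] B:[]
After 3 (send(from=A, to=B, msg='err')): A:[bye] B:[err]
After 4 (send(from=A, to=B, msg='pong')): A:[bye] B:[err,pong]
After 5 (send(from=B, to=A, msg='data')): A:[bye,data] B:[err,pong]
After 6 (process(A)): A:[data] B:[err,pong]
After 7 (process(A)): A:[] B:[err,pong]
After 8 (process(A)): A:[] B:[err,pong]
After 9 (process(B)): A:[] B:[pong]

Answer: 2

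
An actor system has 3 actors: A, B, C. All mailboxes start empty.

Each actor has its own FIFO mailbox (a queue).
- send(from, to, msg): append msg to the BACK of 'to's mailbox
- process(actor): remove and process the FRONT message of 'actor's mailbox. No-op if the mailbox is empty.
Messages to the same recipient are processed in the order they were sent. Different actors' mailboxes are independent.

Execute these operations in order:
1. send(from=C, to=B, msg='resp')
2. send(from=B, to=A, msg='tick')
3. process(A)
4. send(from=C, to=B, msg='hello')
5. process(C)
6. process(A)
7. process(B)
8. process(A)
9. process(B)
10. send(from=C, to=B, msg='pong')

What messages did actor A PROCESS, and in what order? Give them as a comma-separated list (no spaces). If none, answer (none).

After 1 (send(from=C, to=B, msg='resp')): A:[] B:[resp] C:[]
After 2 (send(from=B, to=A, msg='tick')): A:[tick] B:[resp] C:[]
After 3 (process(A)): A:[] B:[resp] C:[]
After 4 (send(from=C, to=B, msg='hello')): A:[] B:[resp,hello] C:[]
After 5 (process(C)): A:[] B:[resp,hello] C:[]
After 6 (process(A)): A:[] B:[resp,hello] C:[]
After 7 (process(B)): A:[] B:[hello] C:[]
After 8 (process(A)): A:[] B:[hello] C:[]
After 9 (process(B)): A:[] B:[] C:[]
After 10 (send(from=C, to=B, msg='pong')): A:[] B:[pong] C:[]

Answer: tick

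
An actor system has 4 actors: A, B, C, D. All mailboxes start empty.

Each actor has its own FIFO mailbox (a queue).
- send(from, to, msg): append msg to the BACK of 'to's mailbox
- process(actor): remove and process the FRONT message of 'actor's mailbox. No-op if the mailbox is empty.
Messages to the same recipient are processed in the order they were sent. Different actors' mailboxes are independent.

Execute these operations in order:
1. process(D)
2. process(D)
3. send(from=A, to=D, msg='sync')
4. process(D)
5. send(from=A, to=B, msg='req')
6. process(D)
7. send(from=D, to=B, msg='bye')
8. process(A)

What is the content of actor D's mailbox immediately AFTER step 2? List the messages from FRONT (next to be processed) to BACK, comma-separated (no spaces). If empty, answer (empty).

After 1 (process(D)): A:[] B:[] C:[] D:[]
After 2 (process(D)): A:[] B:[] C:[] D:[]

(empty)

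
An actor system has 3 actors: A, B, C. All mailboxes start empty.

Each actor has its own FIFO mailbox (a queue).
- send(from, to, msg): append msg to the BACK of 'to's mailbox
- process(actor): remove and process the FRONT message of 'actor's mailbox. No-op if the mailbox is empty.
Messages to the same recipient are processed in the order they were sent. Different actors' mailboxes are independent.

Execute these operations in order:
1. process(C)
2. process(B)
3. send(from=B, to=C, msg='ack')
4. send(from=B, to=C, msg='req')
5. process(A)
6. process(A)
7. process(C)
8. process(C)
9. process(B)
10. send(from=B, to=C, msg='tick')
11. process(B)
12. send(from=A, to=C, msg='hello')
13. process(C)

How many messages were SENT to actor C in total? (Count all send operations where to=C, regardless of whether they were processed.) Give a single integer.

After 1 (process(C)): A:[] B:[] C:[]
After 2 (process(B)): A:[] B:[] C:[]
After 3 (send(from=B, to=C, msg='ack')): A:[] B:[] C:[ack]
After 4 (send(from=B, to=C, msg='req')): A:[] B:[] C:[ack,req]
After 5 (process(A)): A:[] B:[] C:[ack,req]
After 6 (process(A)): A:[] B:[] C:[ack,req]
After 7 (process(C)): A:[] B:[] C:[req]
After 8 (process(C)): A:[] B:[] C:[]
After 9 (process(B)): A:[] B:[] C:[]
After 10 (send(from=B, to=C, msg='tick')): A:[] B:[] C:[tick]
After 11 (process(B)): A:[] B:[] C:[tick]
After 12 (send(from=A, to=C, msg='hello')): A:[] B:[] C:[tick,hello]
After 13 (process(C)): A:[] B:[] C:[hello]

Answer: 4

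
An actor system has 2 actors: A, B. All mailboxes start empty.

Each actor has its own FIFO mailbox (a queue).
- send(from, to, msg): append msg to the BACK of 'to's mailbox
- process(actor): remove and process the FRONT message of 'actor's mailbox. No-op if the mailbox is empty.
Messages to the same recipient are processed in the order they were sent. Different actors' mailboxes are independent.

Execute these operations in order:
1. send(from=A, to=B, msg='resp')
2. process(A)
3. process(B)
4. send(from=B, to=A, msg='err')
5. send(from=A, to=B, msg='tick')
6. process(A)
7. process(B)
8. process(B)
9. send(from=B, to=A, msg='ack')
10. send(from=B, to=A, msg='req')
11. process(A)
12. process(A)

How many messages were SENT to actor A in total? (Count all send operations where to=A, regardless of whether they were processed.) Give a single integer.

Answer: 3

Derivation:
After 1 (send(from=A, to=B, msg='resp')): A:[] B:[resp]
After 2 (process(A)): A:[] B:[resp]
After 3 (process(B)): A:[] B:[]
After 4 (send(from=B, to=A, msg='err')): A:[err] B:[]
After 5 (send(from=A, to=B, msg='tick')): A:[err] B:[tick]
After 6 (process(A)): A:[] B:[tick]
After 7 (process(B)): A:[] B:[]
After 8 (process(B)): A:[] B:[]
After 9 (send(from=B, to=A, msg='ack')): A:[ack] B:[]
After 10 (send(from=B, to=A, msg='req')): A:[ack,req] B:[]
After 11 (process(A)): A:[req] B:[]
After 12 (process(A)): A:[] B:[]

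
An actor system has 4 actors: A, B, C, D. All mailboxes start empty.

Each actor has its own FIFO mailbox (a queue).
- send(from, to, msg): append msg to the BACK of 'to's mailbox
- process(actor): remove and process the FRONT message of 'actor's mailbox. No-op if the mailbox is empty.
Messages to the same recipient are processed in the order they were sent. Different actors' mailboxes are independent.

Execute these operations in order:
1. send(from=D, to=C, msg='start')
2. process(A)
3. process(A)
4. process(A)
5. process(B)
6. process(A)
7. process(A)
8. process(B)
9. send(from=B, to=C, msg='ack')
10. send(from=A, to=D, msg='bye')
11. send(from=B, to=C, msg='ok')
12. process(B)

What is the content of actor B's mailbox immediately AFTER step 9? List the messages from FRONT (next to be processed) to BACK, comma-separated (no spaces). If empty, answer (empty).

After 1 (send(from=D, to=C, msg='start')): A:[] B:[] C:[start] D:[]
After 2 (process(A)): A:[] B:[] C:[start] D:[]
After 3 (process(A)): A:[] B:[] C:[start] D:[]
After 4 (process(A)): A:[] B:[] C:[start] D:[]
After 5 (process(B)): A:[] B:[] C:[start] D:[]
After 6 (process(A)): A:[] B:[] C:[start] D:[]
After 7 (process(A)): A:[] B:[] C:[start] D:[]
After 8 (process(B)): A:[] B:[] C:[start] D:[]
After 9 (send(from=B, to=C, msg='ack')): A:[] B:[] C:[start,ack] D:[]

(empty)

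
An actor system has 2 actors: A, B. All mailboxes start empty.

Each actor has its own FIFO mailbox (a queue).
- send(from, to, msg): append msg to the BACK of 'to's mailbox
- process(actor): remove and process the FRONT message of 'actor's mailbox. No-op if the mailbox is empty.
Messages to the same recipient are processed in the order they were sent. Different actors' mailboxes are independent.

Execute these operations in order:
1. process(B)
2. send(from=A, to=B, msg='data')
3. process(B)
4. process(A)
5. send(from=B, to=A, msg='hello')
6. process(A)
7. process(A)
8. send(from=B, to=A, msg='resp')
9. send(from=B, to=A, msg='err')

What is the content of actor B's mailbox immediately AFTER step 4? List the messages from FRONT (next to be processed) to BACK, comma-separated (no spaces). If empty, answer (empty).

After 1 (process(B)): A:[] B:[]
After 2 (send(from=A, to=B, msg='data')): A:[] B:[data]
After 3 (process(B)): A:[] B:[]
After 4 (process(A)): A:[] B:[]

(empty)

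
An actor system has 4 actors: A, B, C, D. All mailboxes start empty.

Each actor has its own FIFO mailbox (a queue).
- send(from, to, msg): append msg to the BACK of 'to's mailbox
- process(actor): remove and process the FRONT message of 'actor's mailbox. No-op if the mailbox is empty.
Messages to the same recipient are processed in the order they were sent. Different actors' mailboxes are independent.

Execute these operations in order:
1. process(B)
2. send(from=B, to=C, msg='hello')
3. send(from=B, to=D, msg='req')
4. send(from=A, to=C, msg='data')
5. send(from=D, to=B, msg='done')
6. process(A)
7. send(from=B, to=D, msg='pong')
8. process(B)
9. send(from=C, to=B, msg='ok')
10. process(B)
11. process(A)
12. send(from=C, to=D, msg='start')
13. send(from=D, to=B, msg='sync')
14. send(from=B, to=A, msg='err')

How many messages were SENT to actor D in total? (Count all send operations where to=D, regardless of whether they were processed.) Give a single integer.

After 1 (process(B)): A:[] B:[] C:[] D:[]
After 2 (send(from=B, to=C, msg='hello')): A:[] B:[] C:[hello] D:[]
After 3 (send(from=B, to=D, msg='req')): A:[] B:[] C:[hello] D:[req]
After 4 (send(from=A, to=C, msg='data')): A:[] B:[] C:[hello,data] D:[req]
After 5 (send(from=D, to=B, msg='done')): A:[] B:[done] C:[hello,data] D:[req]
After 6 (process(A)): A:[] B:[done] C:[hello,data] D:[req]
After 7 (send(from=B, to=D, msg='pong')): A:[] B:[done] C:[hello,data] D:[req,pong]
After 8 (process(B)): A:[] B:[] C:[hello,data] D:[req,pong]
After 9 (send(from=C, to=B, msg='ok')): A:[] B:[ok] C:[hello,data] D:[req,pong]
After 10 (process(B)): A:[] B:[] C:[hello,data] D:[req,pong]
After 11 (process(A)): A:[] B:[] C:[hello,data] D:[req,pong]
After 12 (send(from=C, to=D, msg='start')): A:[] B:[] C:[hello,data] D:[req,pong,start]
After 13 (send(from=D, to=B, msg='sync')): A:[] B:[sync] C:[hello,data] D:[req,pong,start]
After 14 (send(from=B, to=A, msg='err')): A:[err] B:[sync] C:[hello,data] D:[req,pong,start]

Answer: 3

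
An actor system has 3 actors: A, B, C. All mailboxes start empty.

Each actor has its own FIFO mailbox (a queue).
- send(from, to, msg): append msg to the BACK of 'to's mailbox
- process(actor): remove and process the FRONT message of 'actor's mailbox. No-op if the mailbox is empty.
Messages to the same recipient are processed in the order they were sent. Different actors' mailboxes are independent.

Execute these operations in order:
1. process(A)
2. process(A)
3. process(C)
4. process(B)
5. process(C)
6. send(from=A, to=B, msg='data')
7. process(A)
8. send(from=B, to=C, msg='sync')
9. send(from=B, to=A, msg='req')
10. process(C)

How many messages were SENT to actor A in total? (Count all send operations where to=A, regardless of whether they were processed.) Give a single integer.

Answer: 1

Derivation:
After 1 (process(A)): A:[] B:[] C:[]
After 2 (process(A)): A:[] B:[] C:[]
After 3 (process(C)): A:[] B:[] C:[]
After 4 (process(B)): A:[] B:[] C:[]
After 5 (process(C)): A:[] B:[] C:[]
After 6 (send(from=A, to=B, msg='data')): A:[] B:[data] C:[]
After 7 (process(A)): A:[] B:[data] C:[]
After 8 (send(from=B, to=C, msg='sync')): A:[] B:[data] C:[sync]
After 9 (send(from=B, to=A, msg='req')): A:[req] B:[data] C:[sync]
After 10 (process(C)): A:[req] B:[data] C:[]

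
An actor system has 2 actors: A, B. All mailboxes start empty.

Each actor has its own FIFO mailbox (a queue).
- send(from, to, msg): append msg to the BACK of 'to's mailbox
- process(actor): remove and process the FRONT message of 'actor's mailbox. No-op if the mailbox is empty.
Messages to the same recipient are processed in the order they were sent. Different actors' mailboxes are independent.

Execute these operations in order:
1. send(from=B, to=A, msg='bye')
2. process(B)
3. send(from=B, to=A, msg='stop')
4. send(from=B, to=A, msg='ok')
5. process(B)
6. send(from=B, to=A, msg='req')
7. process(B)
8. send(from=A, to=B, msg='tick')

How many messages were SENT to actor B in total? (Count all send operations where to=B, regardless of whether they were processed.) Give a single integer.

After 1 (send(from=B, to=A, msg='bye')): A:[bye] B:[]
After 2 (process(B)): A:[bye] B:[]
After 3 (send(from=B, to=A, msg='stop')): A:[bye,stop] B:[]
After 4 (send(from=B, to=A, msg='ok')): A:[bye,stop,ok] B:[]
After 5 (process(B)): A:[bye,stop,ok] B:[]
After 6 (send(from=B, to=A, msg='req')): A:[bye,stop,ok,req] B:[]
After 7 (process(B)): A:[bye,stop,ok,req] B:[]
After 8 (send(from=A, to=B, msg='tick')): A:[bye,stop,ok,req] B:[tick]

Answer: 1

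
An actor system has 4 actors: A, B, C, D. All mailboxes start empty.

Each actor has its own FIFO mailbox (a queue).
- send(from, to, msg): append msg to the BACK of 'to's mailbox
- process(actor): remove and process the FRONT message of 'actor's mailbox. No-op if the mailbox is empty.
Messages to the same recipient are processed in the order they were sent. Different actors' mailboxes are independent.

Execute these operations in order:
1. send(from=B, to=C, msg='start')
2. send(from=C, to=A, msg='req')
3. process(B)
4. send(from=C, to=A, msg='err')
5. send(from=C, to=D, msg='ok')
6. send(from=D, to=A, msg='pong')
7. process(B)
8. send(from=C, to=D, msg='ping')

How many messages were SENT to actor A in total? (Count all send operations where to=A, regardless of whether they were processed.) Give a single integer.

After 1 (send(from=B, to=C, msg='start')): A:[] B:[] C:[start] D:[]
After 2 (send(from=C, to=A, msg='req')): A:[req] B:[] C:[start] D:[]
After 3 (process(B)): A:[req] B:[] C:[start] D:[]
After 4 (send(from=C, to=A, msg='err')): A:[req,err] B:[] C:[start] D:[]
After 5 (send(from=C, to=D, msg='ok')): A:[req,err] B:[] C:[start] D:[ok]
After 6 (send(from=D, to=A, msg='pong')): A:[req,err,pong] B:[] C:[start] D:[ok]
After 7 (process(B)): A:[req,err,pong] B:[] C:[start] D:[ok]
After 8 (send(from=C, to=D, msg='ping')): A:[req,err,pong] B:[] C:[start] D:[ok,ping]

Answer: 3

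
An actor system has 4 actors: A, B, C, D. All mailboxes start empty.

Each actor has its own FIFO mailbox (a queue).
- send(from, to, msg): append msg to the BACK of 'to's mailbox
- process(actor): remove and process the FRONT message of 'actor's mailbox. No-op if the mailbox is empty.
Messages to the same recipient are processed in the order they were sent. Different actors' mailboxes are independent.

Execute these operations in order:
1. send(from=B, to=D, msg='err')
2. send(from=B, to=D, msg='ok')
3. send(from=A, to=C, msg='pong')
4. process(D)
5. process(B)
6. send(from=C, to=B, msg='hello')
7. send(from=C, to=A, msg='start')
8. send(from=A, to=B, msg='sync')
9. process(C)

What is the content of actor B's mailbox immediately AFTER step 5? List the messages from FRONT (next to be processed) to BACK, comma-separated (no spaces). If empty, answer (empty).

After 1 (send(from=B, to=D, msg='err')): A:[] B:[] C:[] D:[err]
After 2 (send(from=B, to=D, msg='ok')): A:[] B:[] C:[] D:[err,ok]
After 3 (send(from=A, to=C, msg='pong')): A:[] B:[] C:[pong] D:[err,ok]
After 4 (process(D)): A:[] B:[] C:[pong] D:[ok]
After 5 (process(B)): A:[] B:[] C:[pong] D:[ok]

(empty)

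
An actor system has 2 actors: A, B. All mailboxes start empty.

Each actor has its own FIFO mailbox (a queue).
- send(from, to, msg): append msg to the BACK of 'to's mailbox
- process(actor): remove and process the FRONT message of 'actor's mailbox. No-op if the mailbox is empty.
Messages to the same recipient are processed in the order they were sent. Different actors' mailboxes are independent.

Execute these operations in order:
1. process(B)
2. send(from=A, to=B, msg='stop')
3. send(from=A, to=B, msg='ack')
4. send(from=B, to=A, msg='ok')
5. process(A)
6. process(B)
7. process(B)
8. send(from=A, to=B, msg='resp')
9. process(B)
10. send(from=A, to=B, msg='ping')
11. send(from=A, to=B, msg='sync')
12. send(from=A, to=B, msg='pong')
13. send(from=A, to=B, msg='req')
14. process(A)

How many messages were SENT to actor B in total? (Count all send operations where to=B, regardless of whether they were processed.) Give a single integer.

After 1 (process(B)): A:[] B:[]
After 2 (send(from=A, to=B, msg='stop')): A:[] B:[stop]
After 3 (send(from=A, to=B, msg='ack')): A:[] B:[stop,ack]
After 4 (send(from=B, to=A, msg='ok')): A:[ok] B:[stop,ack]
After 5 (process(A)): A:[] B:[stop,ack]
After 6 (process(B)): A:[] B:[ack]
After 7 (process(B)): A:[] B:[]
After 8 (send(from=A, to=B, msg='resp')): A:[] B:[resp]
After 9 (process(B)): A:[] B:[]
After 10 (send(from=A, to=B, msg='ping')): A:[] B:[ping]
After 11 (send(from=A, to=B, msg='sync')): A:[] B:[ping,sync]
After 12 (send(from=A, to=B, msg='pong')): A:[] B:[ping,sync,pong]
After 13 (send(from=A, to=B, msg='req')): A:[] B:[ping,sync,pong,req]
After 14 (process(A)): A:[] B:[ping,sync,pong,req]

Answer: 7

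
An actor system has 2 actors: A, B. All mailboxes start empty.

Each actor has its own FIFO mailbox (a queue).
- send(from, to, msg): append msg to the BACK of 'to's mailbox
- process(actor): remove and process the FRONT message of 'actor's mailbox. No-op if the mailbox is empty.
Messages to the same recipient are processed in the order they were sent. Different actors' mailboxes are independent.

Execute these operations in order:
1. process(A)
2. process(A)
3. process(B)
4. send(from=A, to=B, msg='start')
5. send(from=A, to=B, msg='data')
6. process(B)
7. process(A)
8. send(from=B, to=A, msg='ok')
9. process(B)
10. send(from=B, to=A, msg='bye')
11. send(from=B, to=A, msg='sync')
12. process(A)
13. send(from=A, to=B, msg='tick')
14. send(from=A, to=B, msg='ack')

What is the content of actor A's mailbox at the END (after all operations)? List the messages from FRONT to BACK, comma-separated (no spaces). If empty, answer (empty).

Answer: bye,sync

Derivation:
After 1 (process(A)): A:[] B:[]
After 2 (process(A)): A:[] B:[]
After 3 (process(B)): A:[] B:[]
After 4 (send(from=A, to=B, msg='start')): A:[] B:[start]
After 5 (send(from=A, to=B, msg='data')): A:[] B:[start,data]
After 6 (process(B)): A:[] B:[data]
After 7 (process(A)): A:[] B:[data]
After 8 (send(from=B, to=A, msg='ok')): A:[ok] B:[data]
After 9 (process(B)): A:[ok] B:[]
After 10 (send(from=B, to=A, msg='bye')): A:[ok,bye] B:[]
After 11 (send(from=B, to=A, msg='sync')): A:[ok,bye,sync] B:[]
After 12 (process(A)): A:[bye,sync] B:[]
After 13 (send(from=A, to=B, msg='tick')): A:[bye,sync] B:[tick]
After 14 (send(from=A, to=B, msg='ack')): A:[bye,sync] B:[tick,ack]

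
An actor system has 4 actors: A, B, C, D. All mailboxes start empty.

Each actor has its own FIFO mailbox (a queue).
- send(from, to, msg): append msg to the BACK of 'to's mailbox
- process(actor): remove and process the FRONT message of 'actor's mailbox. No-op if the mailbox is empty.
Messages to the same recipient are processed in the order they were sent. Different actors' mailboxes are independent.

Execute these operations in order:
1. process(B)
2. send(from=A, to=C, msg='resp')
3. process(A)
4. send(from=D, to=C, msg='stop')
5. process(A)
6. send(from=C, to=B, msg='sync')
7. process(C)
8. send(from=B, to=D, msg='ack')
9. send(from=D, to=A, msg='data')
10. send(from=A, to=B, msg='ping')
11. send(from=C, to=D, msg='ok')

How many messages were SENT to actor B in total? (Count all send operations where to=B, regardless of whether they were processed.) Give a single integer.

Answer: 2

Derivation:
After 1 (process(B)): A:[] B:[] C:[] D:[]
After 2 (send(from=A, to=C, msg='resp')): A:[] B:[] C:[resp] D:[]
After 3 (process(A)): A:[] B:[] C:[resp] D:[]
After 4 (send(from=D, to=C, msg='stop')): A:[] B:[] C:[resp,stop] D:[]
After 5 (process(A)): A:[] B:[] C:[resp,stop] D:[]
After 6 (send(from=C, to=B, msg='sync')): A:[] B:[sync] C:[resp,stop] D:[]
After 7 (process(C)): A:[] B:[sync] C:[stop] D:[]
After 8 (send(from=B, to=D, msg='ack')): A:[] B:[sync] C:[stop] D:[ack]
After 9 (send(from=D, to=A, msg='data')): A:[data] B:[sync] C:[stop] D:[ack]
After 10 (send(from=A, to=B, msg='ping')): A:[data] B:[sync,ping] C:[stop] D:[ack]
After 11 (send(from=C, to=D, msg='ok')): A:[data] B:[sync,ping] C:[stop] D:[ack,ok]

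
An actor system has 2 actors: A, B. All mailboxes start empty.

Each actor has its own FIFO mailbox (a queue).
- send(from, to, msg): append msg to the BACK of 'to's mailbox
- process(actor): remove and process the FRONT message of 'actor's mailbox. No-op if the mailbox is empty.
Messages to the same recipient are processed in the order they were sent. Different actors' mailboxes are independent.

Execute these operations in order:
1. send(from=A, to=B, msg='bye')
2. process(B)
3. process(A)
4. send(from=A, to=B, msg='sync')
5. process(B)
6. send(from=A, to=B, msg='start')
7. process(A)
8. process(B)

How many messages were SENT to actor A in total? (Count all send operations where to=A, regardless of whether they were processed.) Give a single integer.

After 1 (send(from=A, to=B, msg='bye')): A:[] B:[bye]
After 2 (process(B)): A:[] B:[]
After 3 (process(A)): A:[] B:[]
After 4 (send(from=A, to=B, msg='sync')): A:[] B:[sync]
After 5 (process(B)): A:[] B:[]
After 6 (send(from=A, to=B, msg='start')): A:[] B:[start]
After 7 (process(A)): A:[] B:[start]
After 8 (process(B)): A:[] B:[]

Answer: 0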